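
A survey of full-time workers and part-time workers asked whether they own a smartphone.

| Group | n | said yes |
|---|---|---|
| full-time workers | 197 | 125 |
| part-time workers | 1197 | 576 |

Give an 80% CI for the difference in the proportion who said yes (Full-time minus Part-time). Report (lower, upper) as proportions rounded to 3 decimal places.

p̂₁ = 125/197 = 0.6345 and p̂₂ = 576/1197 = 0.4812.
SE₁ = √(p̂₁(1−p̂₁)/n₁) = √(0.6345·0.3655/197) = 0.03431; SE₂ = √(0.4812·0.5188/1197) = 0.01444.
Independent samples: SE of the difference = √(SE₁² + SE₂²) = √(0.0011771761 + 0.0002085136) = 0.03722.
z* for 80% confidence is 1.282, so the margin of error is 1.282 × 0.03722 = 0.04772.
Point estimate p̂₁ − p̂₂ = 0.6345 − 0.4812 = 0.1533.
0.1533 ± 0.04772 → (0.106, 0.201).

(0.106, 0.201)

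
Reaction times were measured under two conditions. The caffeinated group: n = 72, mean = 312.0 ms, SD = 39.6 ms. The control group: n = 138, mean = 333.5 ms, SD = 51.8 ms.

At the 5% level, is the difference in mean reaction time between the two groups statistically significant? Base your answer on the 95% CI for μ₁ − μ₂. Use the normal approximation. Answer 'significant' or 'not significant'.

significant

SE₁ = s₁/√n₁ = 39.6/√72 = 4.6669; SE₂ = 51.8/√138 = 4.4095.
Independent samples, unequal variances: SE_diff = √(SE₁² + SE₂²) = √(21.77995561 + 19.44369025) = 6.4206.
z* = 1.960, so margin of error = 1.960 × 6.4206 = 12.5844.
Difference in means = 312.0 − 333.5 = -21.5000.
-21.5000 ± 12.5844 → (-34.0844, -8.9156).
The interval (-34.0844, -8.9156) does not contain 0, so the difference is significant.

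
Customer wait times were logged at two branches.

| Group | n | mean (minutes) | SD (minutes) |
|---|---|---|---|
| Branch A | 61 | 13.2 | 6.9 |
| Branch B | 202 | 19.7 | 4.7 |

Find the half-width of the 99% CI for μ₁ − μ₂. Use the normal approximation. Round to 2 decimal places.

Standard errors of each mean: 6.9/√61 = 0.8835 and 4.7/√202 = 0.3307.
SE(x̄₁ − x̄₂) = √(0.8835² + 0.3307²) = 0.9434 for independent samples with unequal variances.
With z* = 2.576, the margin is 2.576 × 0.9434 = 2.4302.

2.43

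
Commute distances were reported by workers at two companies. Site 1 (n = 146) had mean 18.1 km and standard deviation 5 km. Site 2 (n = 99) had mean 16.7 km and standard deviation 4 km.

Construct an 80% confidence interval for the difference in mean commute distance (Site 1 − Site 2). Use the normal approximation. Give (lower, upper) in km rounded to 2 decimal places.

Standard errors of each mean: 5/√146 = 0.4138 and 4/√99 = 0.4020.
SE(x̄₁ − x̄₂) = √(0.4138² + 0.4020²) = 0.5769 for independent samples with unequal variances.
With z* = 1.282, the margin is 1.282 × 0.5769 = 0.7396.
x̄₁ − x̄₂ = 18.1 − 16.7 = 1.4000; the interval is 1.4000 ± 0.7396 = (0.66, 2.14).

(0.66, 2.14)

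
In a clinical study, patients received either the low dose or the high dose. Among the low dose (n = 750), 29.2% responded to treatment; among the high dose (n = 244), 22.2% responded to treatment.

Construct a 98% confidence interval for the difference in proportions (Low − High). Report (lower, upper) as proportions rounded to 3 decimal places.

(-0.003, 0.143)

SE₁ = √(p̂₁(1−p̂₁)/n₁) = √(0.2920·0.7080/750) = 0.01660; SE₂ = √(0.2220·0.7780/244) = 0.02661.
Independent samples: SE of the difference = √(SE₁² + SE₂²) = √(0.00027556 + 0.0007080921) = 0.03136.
z* for 98% confidence is 2.326, so the margin of error is 2.326 × 0.03136 = 0.07294.
Point estimate p̂₁ − p̂₂ = 0.2920 − 0.2220 = 0.0700.
0.0700 ± 0.07294 → (-0.003, 0.143).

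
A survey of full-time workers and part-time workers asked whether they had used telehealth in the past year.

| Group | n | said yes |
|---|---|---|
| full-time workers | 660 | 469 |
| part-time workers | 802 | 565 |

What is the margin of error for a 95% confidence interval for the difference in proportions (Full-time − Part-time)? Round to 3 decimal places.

0.047

Sample proportions: 469/660 = 0.7106, 565/802 = 0.7045.
Each SE is √(p̂(1−p̂)/n): √(0.7106·0.2894/660) = 0.01765 and √(0.7045·0.2955/802) = 0.01611.
SE(p̂₁ − p̂₂) = √(SE₁² + SE₂²) = √(0.0003115225 + 0.0002595321) = 0.02390, since the two samples are independent.
At 95% confidence z* = 1.960; margin = 1.960 × 0.02390 = 0.04684.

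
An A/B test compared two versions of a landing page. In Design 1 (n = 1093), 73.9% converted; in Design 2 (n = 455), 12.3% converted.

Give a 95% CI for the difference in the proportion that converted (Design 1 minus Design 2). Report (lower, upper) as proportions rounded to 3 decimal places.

The two standard errors are √(0.7390×0.2610/1093) = 0.01328 and √(0.1230×0.8770/455) = 0.01540.
Because the samples are independent, SE_diff = √(0.01328² + 0.01540²) = 0.02034.
Using z* = 1.960 for 95%, ME = 1.960 × 0.02034 = 0.03987.
p̂₁ − p̂₂ = 0.6160; interval 0.6160 ± 0.03987 gives (0.576, 0.656).

(0.576, 0.656)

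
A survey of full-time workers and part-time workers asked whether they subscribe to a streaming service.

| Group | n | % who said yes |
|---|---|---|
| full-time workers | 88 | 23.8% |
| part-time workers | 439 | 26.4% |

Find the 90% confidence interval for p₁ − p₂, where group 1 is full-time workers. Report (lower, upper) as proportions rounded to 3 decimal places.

(-0.108, 0.056)

The two standard errors are √(0.2380×0.7620/88) = 0.04540 and √(0.2640×0.7360/439) = 0.02104.
Because the samples are independent, SE_diff = √(0.04540² + 0.02104²) = 0.05004.
Using z* = 1.645 for 90%, ME = 1.645 × 0.05004 = 0.08232.
p̂₁ − p̂₂ = -0.0260; interval -0.0260 ± 0.08232 gives (-0.108, 0.056).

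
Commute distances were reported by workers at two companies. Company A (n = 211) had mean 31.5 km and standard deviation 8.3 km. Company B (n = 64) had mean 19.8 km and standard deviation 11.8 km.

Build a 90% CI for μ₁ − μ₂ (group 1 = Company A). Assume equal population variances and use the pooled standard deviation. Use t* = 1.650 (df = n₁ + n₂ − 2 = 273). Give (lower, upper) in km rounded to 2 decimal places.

(9.53, 13.87)

Pooled variance s_p² = [210·8.3² + 63·11.8²] / (211+64−2) = 85.1246, so s_p = 9.2263.
SE_diff = s_p·√(1/n₁ + 1/n₂) = 9.2263·√(1/211 + 1/64) = 1.3166.
t* = 1.650; margin = 1.650 × 1.3166 = 2.1724.
Difference = 31.5 − 19.8 = 11.7000.
11.7000 ± 2.1724 → (9.53, 13.87).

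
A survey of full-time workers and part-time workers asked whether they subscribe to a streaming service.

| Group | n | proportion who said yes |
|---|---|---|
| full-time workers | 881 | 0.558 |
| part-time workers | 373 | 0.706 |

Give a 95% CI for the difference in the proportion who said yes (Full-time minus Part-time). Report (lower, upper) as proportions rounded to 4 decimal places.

(-0.2047, -0.0913)

SE₁ = √(p̂₁(1−p̂₁)/n₁) = √(0.5580·0.4420/881) = 0.01673; SE₂ = √(0.7060·0.2940/373) = 0.02359.
Independent samples: SE of the difference = √(SE₁² + SE₂²) = √(0.0002798929 + 0.0005564881) = 0.02892.
z* for 95% confidence is 1.960, so the margin of error is 1.960 × 0.02892 = 0.05668.
Point estimate p̂₁ − p̂₂ = 0.5580 − 0.7060 = -0.1480.
-0.1480 ± 0.05668 → (-0.2047, -0.0913).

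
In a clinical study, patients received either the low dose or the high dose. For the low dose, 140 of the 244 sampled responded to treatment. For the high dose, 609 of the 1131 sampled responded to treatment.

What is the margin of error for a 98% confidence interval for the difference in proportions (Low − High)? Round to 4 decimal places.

0.0813

p̂₁ = 140/244 = 0.5738 and p̂₂ = 609/1131 = 0.5385.
SE₁ = √(p̂₁(1−p̂₁)/n₁) = √(0.5738·0.4262/244) = 0.03166; SE₂ = √(0.5385·0.4615/1131) = 0.01482.
Independent samples: SE of the difference = √(SE₁² + SE₂²) = √(0.0010023556 + 0.0002196324) = 0.03496.
z* for 98% confidence is 2.326, so the margin of error is 2.326 × 0.03496 = 0.08132.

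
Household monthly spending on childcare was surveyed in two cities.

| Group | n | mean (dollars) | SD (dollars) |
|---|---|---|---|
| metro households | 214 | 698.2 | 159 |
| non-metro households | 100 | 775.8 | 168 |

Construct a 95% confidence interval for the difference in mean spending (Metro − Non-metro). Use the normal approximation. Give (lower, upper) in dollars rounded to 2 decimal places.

(-116.82, -38.38)

Per-group SEs: s₁/√n₁ = 159/√214 = 10.8690, s₂/√n₂ = 168/√100 = 16.8000.
Unpooled SE of the difference: √(118.135161 + 282.24) = 20.0094.
Margin of error = z* · SE = 1.960 × 20.0094 = 39.2184.
x̄₁ − x̄₂ = 698.2 − 775.8 = -77.6000.
CI: -77.6000 ± 39.2184 = (-116.82, -38.38).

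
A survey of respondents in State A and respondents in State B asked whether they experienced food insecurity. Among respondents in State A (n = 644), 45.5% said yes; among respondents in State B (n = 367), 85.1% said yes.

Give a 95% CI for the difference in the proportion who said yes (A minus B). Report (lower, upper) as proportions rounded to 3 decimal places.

(-0.449, -0.343)

SE₁ = √(p̂₁(1−p̂₁)/n₁) = √(0.4550·0.5450/644) = 0.01962; SE₂ = √(0.8510·0.1490/367) = 0.01859.
Independent samples: SE of the difference = √(SE₁² + SE₂²) = √(0.0003849444 + 0.0003455881) = 0.02703.
z* for 95% confidence is 1.960, so the margin of error is 1.960 × 0.02703 = 0.05298.
Point estimate p̂₁ − p̂₂ = 0.4550 − 0.8510 = -0.3960.
-0.3960 ± 0.05298 → (-0.449, -0.343).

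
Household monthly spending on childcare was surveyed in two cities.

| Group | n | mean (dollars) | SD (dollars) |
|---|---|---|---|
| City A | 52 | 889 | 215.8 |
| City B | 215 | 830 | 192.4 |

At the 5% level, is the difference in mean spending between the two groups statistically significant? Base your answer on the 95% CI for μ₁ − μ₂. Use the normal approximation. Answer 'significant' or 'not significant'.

not significant

Standard errors of each mean: 215.8/√52 = 29.9261 and 192.4/√215 = 13.1216.
SE(x̄₁ − x̄₂) = √(29.9261² + 13.1216²) = 32.6764 for independent samples with unequal variances.
With z* = 1.960, the margin is 1.960 × 32.6764 = 64.0457.
x̄₁ − x̄₂ = 889 − 830 = 59.0000; the interval is 59.0000 ± 64.0457 = (-5.0457, 123.0457).
The interval (-5.0457, 123.0457) contains 0, so the difference is not significant.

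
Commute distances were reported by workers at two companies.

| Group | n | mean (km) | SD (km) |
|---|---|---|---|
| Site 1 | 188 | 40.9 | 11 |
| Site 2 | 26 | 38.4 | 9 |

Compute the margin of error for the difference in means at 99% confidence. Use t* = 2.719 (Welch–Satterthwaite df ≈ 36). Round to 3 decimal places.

5.272

Per-group SEs: s₁/√n₁ = 11/√188 = 0.8023, s₂/√n₂ = 9/√26 = 1.7650.
Unpooled SE of the difference: √(0.64368529 + 3.115225) = 1.9388.
Margin of error = t* · SE = 2.719 × 1.9388 = 5.2716.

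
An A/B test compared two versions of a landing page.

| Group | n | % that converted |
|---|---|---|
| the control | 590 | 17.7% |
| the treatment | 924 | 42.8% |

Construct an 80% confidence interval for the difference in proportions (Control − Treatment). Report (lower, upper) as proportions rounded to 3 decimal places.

(-0.280, -0.222)

The two standard errors are √(0.1770×0.8230/590) = 0.01571 and √(0.4280×0.5720/924) = 0.01628.
Because the samples are independent, SE_diff = √(0.01571² + 0.01628²) = 0.02262.
Using z* = 1.282 for 80%, ME = 1.282 × 0.02262 = 0.02900.
p̂₁ − p̂₂ = -0.2510; interval -0.2510 ± 0.02900 gives (-0.280, -0.222).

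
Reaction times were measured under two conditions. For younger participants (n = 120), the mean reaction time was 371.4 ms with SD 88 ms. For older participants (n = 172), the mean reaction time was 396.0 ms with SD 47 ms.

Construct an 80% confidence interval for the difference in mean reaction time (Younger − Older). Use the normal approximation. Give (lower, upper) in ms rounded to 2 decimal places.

(-35.88, -13.32)

SE₁ = s₁/√n₁ = 88/√120 = 8.0333; SE₂ = 47/√172 = 3.5837.
Independent samples, unequal variances: SE_diff = √(SE₁² + SE₂²) = √(64.53390889 + 12.84290569) = 8.7964.
z* = 1.282, so margin of error = 1.282 × 8.7964 = 11.2770.
Difference in means = 371.4 − 396.0 = -24.6000.
-24.6000 ± 11.2770 → (-35.88, -13.32).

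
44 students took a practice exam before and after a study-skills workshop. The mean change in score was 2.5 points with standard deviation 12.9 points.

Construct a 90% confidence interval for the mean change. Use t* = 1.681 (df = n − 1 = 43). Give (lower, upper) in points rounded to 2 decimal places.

Paired design: SE = s_d/√n = 12.9/√44 = 1.9447.
t* = 1.681; margin of error = 1.681 × 1.9447 = 3.2690.
2.5 ± 3.2690 → (-0.77, 5.77).

(-0.77, 5.77)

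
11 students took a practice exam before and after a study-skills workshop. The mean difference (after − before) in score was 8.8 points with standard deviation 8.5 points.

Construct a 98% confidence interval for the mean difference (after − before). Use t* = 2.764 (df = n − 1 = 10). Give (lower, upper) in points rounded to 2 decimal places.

Paired design: SE = s_d/√n = 8.5/√11 = 2.5628.
t* = 2.764; margin of error = 2.764 × 2.5628 = 7.0836.
8.8 ± 7.0836 → (1.72, 15.88).

(1.72, 15.88)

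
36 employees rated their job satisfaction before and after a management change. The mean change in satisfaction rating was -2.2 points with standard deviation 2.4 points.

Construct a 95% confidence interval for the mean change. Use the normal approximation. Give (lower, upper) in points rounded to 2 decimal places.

This is a matched-pairs design, so SE = s_d/√n = 2.4/√36 = 0.4000.
Margin = 1.960 × 0.4000 = 0.7840; the interval is -2.2 ± 0.7840 = (-2.98, -1.42).

(-2.98, -1.42)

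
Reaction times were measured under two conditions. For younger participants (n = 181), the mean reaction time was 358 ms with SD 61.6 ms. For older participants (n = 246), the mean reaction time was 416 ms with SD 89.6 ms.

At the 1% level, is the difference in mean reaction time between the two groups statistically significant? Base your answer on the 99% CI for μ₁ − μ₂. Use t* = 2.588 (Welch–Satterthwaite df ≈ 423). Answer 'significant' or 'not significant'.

significant

Standard errors of each mean: 61.6/√181 = 4.5787 and 89.6/√246 = 5.7127.
SE(x̄₁ − x̄₂) = √(4.5787² + 5.7127²) = 7.3212 for independent samples with unequal variances.
With t* = 2.588, the margin is 2.588 × 7.3212 = 18.9473.
x̄₁ − x̄₂ = 358 − 416 = -58.0000; the interval is -58.0000 ± 18.9473 = (-76.9473, -39.0527).
The interval (-76.9473, -39.0527) does not contain 0, so the difference is significant.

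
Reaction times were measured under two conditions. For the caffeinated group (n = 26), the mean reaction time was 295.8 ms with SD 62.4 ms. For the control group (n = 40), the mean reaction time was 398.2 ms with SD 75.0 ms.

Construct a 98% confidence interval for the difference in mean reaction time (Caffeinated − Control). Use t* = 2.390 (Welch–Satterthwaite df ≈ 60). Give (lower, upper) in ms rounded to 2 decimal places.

(-143.13, -61.67)

Per-group SEs: s₁/√n₁ = 62.4/√26 = 12.2376, s₂/√n₂ = 75.0/√40 = 11.8585.
Unpooled SE of the difference: √(149.75885376 + 140.62402225) = 17.0406.
Margin of error = t* · SE = 2.390 × 17.0406 = 40.7270.
x̄₁ − x̄₂ = 295.8 − 398.2 = -102.4000.
CI: -102.4000 ± 40.7270 = (-143.13, -61.67).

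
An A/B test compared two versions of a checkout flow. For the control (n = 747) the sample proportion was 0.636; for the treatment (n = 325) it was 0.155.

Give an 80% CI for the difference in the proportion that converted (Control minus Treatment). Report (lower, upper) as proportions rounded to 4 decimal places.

(0.4468, 0.5152)

SE₁ = √(p̂₁(1−p̂₁)/n₁) = √(0.6360·0.3640/747) = 0.01760; SE₂ = √(0.1550·0.8450/325) = 0.02007.
Independent samples: SE of the difference = √(SE₁² + SE₂²) = √(0.00030976 + 0.0004028049) = 0.02669.
z* for 80% confidence is 1.282, so the margin of error is 1.282 × 0.02669 = 0.03422.
Point estimate p̂₁ − p̂₂ = 0.6360 − 0.1550 = 0.4810.
0.4810 ± 0.03422 → (0.4468, 0.5152).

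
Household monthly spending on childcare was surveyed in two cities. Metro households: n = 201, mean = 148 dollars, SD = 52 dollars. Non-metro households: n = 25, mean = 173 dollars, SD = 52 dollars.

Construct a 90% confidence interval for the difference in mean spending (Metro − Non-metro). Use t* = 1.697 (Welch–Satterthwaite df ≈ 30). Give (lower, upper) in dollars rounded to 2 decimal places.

SE₁ = s₁/√n₁ = 52/√201 = 3.6678; SE₂ = 52/√25 = 10.4000.
Independent samples, unequal variances: SE_diff = √(SE₁² + SE₂²) = √(13.45275684 + 108.16) = 11.0278.
t* = 1.697, so margin of error = 1.697 × 11.0278 = 18.7142.
Difference in means = 148 − 173 = -25.0000.
-25.0000 ± 18.7142 → (-43.71, -6.29).

(-43.71, -6.29)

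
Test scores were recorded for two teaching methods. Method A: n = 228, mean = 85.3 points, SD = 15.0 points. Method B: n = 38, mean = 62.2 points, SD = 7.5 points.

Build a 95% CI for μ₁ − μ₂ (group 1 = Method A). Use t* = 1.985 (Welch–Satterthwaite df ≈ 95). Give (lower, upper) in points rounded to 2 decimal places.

SE₁ = s₁/√n₁ = 15.0/√228 = 0.9934; SE₂ = 7.5/√38 = 1.2167.
Independent samples, unequal variances: SE_diff = √(SE₁² + SE₂²) = √(0.98684356 + 1.48035889) = 1.5707.
t* = 1.985, so margin of error = 1.985 × 1.5707 = 3.1178.
Difference in means = 85.3 − 62.2 = 23.1000.
23.1000 ± 3.1178 → (19.98, 26.22).

(19.98, 26.22)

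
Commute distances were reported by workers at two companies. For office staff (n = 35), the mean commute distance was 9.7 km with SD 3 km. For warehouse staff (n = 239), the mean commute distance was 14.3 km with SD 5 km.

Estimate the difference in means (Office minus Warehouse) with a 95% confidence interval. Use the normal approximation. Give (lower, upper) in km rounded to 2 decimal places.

Per-group SEs: s₁/√n₁ = 3/√35 = 0.5071, s₂/√n₂ = 5/√239 = 0.3234.
Unpooled SE of the difference: √(0.25715041 + 0.10458756) = 0.6014.
Margin of error = z* · SE = 1.960 × 0.6014 = 1.1787.
x̄₁ − x̄₂ = 9.7 − 14.3 = -4.6000.
CI: -4.6000 ± 1.1787 = (-5.78, -3.42).

(-5.78, -3.42)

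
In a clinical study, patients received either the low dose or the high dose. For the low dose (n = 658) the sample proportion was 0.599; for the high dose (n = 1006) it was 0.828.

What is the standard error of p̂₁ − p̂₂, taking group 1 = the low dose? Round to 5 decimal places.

Each SE is √(p̂(1−p̂)/n): √(0.5990·0.4010/658) = 0.01911 and √(0.8280·0.1720/1006) = 0.01190.
SE(p̂₁ − p̂₂) = √(SE₁² + SE₂²) = √(0.0003651921 + 0.00014161) = 0.02251, since the two samples are independent.

0.02251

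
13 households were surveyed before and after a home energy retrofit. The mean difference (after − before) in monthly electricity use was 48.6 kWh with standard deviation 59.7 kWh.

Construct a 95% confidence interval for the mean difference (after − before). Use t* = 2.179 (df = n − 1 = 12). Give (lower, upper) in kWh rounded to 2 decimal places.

(12.52, 84.68)

Paired design: SE = s_d/√n = 59.7/√13 = 16.5578.
t* = 2.179; margin of error = 2.179 × 16.5578 = 36.0794.
48.6 ± 36.0794 → (12.52, 84.68).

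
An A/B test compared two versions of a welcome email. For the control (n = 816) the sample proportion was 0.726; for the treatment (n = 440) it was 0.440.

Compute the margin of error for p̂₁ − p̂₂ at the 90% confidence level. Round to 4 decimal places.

SE₁ = √(p̂₁(1−p̂₁)/n₁) = √(0.7260·0.2740/816) = 0.01561; SE₂ = √(0.4400·0.5600/440) = 0.02366.
Independent samples: SE of the difference = √(SE₁² + SE₂²) = √(0.0002436721 + 0.0005597956) = 0.02835.
z* for 90% confidence is 1.645, so the margin of error is 1.645 × 0.02835 = 0.04664.

0.0466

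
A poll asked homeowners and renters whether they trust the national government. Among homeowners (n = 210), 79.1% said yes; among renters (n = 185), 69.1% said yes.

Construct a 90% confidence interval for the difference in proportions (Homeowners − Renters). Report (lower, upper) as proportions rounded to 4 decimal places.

(0.0275, 0.1725)

Each SE is √(p̂(1−p̂)/n): √(0.7910·0.2090/210) = 0.02806 and √(0.6910·0.3090/185) = 0.03397.
SE(p̂₁ − p̂₂) = √(SE₁² + SE₂²) = √(0.0007873636 + 0.0011539609) = 0.04406, since the two samples are independent.
At 90% confidence z* = 1.645; margin = 1.645 × 0.04406 = 0.07248.
The difference is 0.7910 − 0.6910 = 0.1000, so the interval is 0.1000 ± 0.07248 = (0.0275, 0.1725).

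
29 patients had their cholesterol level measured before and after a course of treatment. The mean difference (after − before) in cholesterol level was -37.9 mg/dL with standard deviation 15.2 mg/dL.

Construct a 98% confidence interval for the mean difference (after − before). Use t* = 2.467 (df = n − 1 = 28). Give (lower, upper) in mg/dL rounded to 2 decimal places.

This is a matched-pairs design, so SE = s_d/√n = 15.2/√29 = 2.8226.
Margin = 2.467 × 2.8226 = 6.9634; the interval is -37.9 ± 6.9634 = (-44.86, -30.94).

(-44.86, -30.94)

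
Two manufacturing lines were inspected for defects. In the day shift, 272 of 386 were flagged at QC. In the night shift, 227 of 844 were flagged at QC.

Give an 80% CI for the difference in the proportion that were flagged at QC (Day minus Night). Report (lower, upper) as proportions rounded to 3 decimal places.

First, p̂₁ = 272/386 = 0.7047; p̂₂ = 227/844 = 0.2690.
The two standard errors are √(0.7047×0.2953/386) = 0.02322 and √(0.2690×0.7310/844) = 0.01526.
Because the samples are independent, SE_diff = √(0.02322² + 0.01526²) = 0.02779.
Using z* = 1.282 for 80%, ME = 1.282 × 0.02779 = 0.03563.
p̂₁ − p̂₂ = 0.4357; interval 0.4357 ± 0.03563 gives (0.400, 0.471).

(0.400, 0.471)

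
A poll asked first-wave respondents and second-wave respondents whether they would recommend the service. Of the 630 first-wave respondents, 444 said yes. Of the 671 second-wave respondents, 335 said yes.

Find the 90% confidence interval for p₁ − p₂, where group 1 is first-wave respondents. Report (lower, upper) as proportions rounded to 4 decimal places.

(0.1619, 0.2491)

p̂₁ = 444/630 = 0.7048 and p̂₂ = 335/671 = 0.4993.
SE₁ = √(p̂₁(1−p̂₁)/n₁) = √(0.7048·0.2952/630) = 0.01817; SE₂ = √(0.4993·0.5007/671) = 0.01930.
Independent samples: SE of the difference = √(SE₁² + SE₂²) = √(0.0003301489 + 0.00037249) = 0.02651.
z* for 90% confidence is 1.645, so the margin of error is 1.645 × 0.02651 = 0.04361.
Point estimate p̂₁ − p̂₂ = 0.7048 − 0.4993 = 0.2055.
0.2055 ± 0.04361 → (0.1619, 0.2491).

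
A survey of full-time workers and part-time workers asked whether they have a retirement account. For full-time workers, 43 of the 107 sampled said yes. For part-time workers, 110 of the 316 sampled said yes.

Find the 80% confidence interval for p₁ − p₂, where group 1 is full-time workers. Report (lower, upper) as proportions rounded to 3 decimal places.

(-0.016, 0.124)

p̂₁ = 43/107 = 0.4019 and p̂₂ = 110/316 = 0.3481.
SE₁ = √(p̂₁(1−p̂₁)/n₁) = √(0.4019·0.5981/107) = 0.04740; SE₂ = √(0.3481·0.6519/316) = 0.02680.
Independent samples: SE of the difference = √(SE₁² + SE₂²) = √(0.00224676 + 0.00071824) = 0.05445.
z* for 80% confidence is 1.282, so the margin of error is 1.282 × 0.05445 = 0.06980.
Point estimate p̂₁ − p̂₂ = 0.4019 − 0.3481 = 0.0538.
0.0538 ± 0.06980 → (-0.016, 0.124).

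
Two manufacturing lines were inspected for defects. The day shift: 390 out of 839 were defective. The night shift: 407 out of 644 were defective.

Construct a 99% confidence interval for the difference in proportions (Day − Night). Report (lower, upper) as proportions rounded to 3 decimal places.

p̂₁ = 390/839 = 0.4648 and p̂₂ = 407/644 = 0.6320.
SE₁ = √(p̂₁(1−p̂₁)/n₁) = √(0.4648·0.5352/839) = 0.01722; SE₂ = √(0.6320·0.3680/644) = 0.01900.
Independent samples: SE of the difference = √(SE₁² + SE₂²) = √(0.0002965284 + 0.000361) = 0.02564.
z* for 99% confidence is 2.576, so the margin of error is 2.576 × 0.02564 = 0.06605.
Point estimate p̂₁ − p̂₂ = 0.4648 − 0.6320 = -0.1672.
-0.1672 ± 0.06605 → (-0.233, -0.101).

(-0.233, -0.101)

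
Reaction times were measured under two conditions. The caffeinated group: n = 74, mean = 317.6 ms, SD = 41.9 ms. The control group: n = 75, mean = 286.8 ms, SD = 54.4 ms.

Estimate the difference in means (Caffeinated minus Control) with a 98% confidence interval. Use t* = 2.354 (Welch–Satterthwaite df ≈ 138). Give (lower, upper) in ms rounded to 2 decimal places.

SE₁ = s₁/√n₁ = 41.9/√74 = 4.8708; SE₂ = 54.4/√75 = 6.2816.
Independent samples, unequal variances: SE_diff = √(SE₁² + SE₂²) = √(23.72469264 + 39.45849856) = 7.9488.
t* = 2.354, so margin of error = 2.354 × 7.9488 = 18.7115.
Difference in means = 317.6 − 286.8 = 30.8000.
30.8000 ± 18.7115 → (12.09, 49.51).

(12.09, 49.51)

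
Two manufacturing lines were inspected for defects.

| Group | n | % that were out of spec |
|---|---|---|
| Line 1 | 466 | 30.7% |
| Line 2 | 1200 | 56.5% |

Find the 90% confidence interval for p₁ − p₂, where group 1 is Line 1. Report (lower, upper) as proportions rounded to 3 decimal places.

Each SE is √(p̂(1−p̂)/n): √(0.3070·0.6930/466) = 0.02137 and √(0.5650·0.4350/1200) = 0.01431.
SE(p̂₁ − p̂₂) = √(SE₁² + SE₂²) = √(0.0004566769 + 0.0002047761) = 0.02572, since the two samples are independent.
At 90% confidence z* = 1.645; margin = 1.645 × 0.02572 = 0.04231.
The difference is 0.3070 − 0.5650 = -0.2580, so the interval is -0.2580 ± 0.04231 = (-0.300, -0.216).

(-0.300, -0.216)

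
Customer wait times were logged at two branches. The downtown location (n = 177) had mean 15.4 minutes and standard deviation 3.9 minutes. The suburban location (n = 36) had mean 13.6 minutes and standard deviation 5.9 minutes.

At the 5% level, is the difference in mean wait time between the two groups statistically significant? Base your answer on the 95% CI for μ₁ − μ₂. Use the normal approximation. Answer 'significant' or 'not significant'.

Per-group SEs: s₁/√n₁ = 3.9/√177 = 0.2931, s₂/√n₂ = 5.9/√36 = 0.9833.
Unpooled SE of the difference: √(0.08590761 + 0.96687889) = 1.0261.
Margin of error = z* · SE = 1.960 × 1.0261 = 2.0112.
x̄₁ − x̄₂ = 15.4 − 13.6 = 1.8000.
CI: 1.8000 ± 2.0112 = (-0.2112, 3.8112).
The interval (-0.2112, 3.8112) contains 0, so the difference is not significant.

not significant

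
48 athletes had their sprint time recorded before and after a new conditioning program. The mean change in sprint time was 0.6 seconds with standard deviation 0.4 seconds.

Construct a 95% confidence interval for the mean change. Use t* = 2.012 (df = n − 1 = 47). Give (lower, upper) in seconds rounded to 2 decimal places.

(0.48, 0.72)

This is a matched-pairs design, so SE = s_d/√n = 0.4/√48 = 0.0577.
Margin = 2.012 × 0.0577 = 0.1161; the interval is 0.6 ± 0.1161 = (0.48, 0.72).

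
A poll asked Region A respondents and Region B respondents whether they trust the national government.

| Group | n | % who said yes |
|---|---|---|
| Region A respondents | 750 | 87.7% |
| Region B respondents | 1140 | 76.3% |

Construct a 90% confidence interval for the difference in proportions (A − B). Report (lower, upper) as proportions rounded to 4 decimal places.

The two standard errors are √(0.8770×0.1230/750) = 0.01199 and √(0.7630×0.2370/1140) = 0.01259.
Because the samples are independent, SE_diff = √(0.01199² + 0.01259²) = 0.01739.
Using z* = 1.645 for 90%, ME = 1.645 × 0.01739 = 0.02861.
p̂₁ − p̂₂ = 0.1140; interval 0.1140 ± 0.02861 gives (0.0854, 0.1426).

(0.0854, 0.1426)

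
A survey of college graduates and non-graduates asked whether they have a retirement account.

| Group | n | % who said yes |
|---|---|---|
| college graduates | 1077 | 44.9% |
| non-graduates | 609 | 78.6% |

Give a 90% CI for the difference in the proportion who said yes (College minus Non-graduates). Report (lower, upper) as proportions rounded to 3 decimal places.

(-0.374, -0.300)

SE₁ = √(p̂₁(1−p̂₁)/n₁) = √(0.4490·0.5510/1077) = 0.01516; SE₂ = √(0.7860·0.2140/609) = 0.01662.
Independent samples: SE of the difference = √(SE₁² + SE₂²) = √(0.0002298256 + 0.0002762244) = 0.02250.
z* for 90% confidence is 1.645, so the margin of error is 1.645 × 0.02250 = 0.03701.
Point estimate p̂₁ − p̂₂ = 0.4490 − 0.7860 = -0.3370.
-0.3370 ± 0.03701 → (-0.374, -0.300).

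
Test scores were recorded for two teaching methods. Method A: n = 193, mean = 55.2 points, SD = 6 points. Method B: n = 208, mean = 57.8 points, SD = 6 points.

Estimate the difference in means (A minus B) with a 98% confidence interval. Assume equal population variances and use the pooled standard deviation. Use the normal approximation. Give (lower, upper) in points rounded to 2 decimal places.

(-3.99, -1.21)

s_p = √[((n₁−1)s₁² + (n₂−1)s₂²)/(n₁+n₂−2)] = √[(192·6² + 207·6²)/399] = 6.0000.
SE = 6.0000·√(1/193 + 1/208) = 0.5997.
With z* = 2.326, margin = 2.326 × 0.5997 = 1.3949.
x̄₁ − x̄₂ = 55.2 − 57.8 = -2.6000; interval -2.6000 ± 1.3949 = (-3.99, -1.21).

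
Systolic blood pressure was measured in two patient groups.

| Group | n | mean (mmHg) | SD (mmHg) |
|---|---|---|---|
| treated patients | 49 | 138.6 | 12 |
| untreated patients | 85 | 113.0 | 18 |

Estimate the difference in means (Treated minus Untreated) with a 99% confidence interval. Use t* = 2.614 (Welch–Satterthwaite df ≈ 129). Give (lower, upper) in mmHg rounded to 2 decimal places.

Per-group SEs: s₁/√n₁ = 12/√49 = 1.7143, s₂/√n₂ = 18/√85 = 1.9524.
Unpooled SE of the difference: √(2.93882449 + 3.81186576) = 2.5982.
Margin of error = t* · SE = 2.614 × 2.5982 = 6.7917.
x̄₁ − x̄₂ = 138.6 − 113.0 = 25.6000.
CI: 25.6000 ± 6.7917 = (18.81, 32.39).

(18.81, 32.39)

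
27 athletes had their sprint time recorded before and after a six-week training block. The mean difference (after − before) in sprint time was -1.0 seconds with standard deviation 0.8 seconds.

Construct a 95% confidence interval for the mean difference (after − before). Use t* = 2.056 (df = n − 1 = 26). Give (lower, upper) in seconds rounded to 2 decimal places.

(-1.32, -0.68)

This is a matched-pairs design, so SE = s_d/√n = 0.8/√27 = 0.1540.
Margin = 2.056 × 0.1540 = 0.3166; the interval is -1.0 ± 0.3166 = (-1.32, -0.68).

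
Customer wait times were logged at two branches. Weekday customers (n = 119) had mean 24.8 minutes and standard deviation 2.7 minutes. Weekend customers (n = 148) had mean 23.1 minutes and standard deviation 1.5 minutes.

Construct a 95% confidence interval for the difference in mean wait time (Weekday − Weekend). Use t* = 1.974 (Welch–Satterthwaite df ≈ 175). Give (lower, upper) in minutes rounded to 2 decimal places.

(1.15, 2.25)

Per-group SEs: s₁/√n₁ = 2.7/√119 = 0.2475, s₂/√n₂ = 1.5/√148 = 0.1233.
Unpooled SE of the difference: √(0.06125625 + 0.01520289) = 0.2765.
Margin of error = t* · SE = 1.974 × 0.2765 = 0.5458.
x̄₁ − x̄₂ = 24.8 − 23.1 = 1.7000.
CI: 1.7000 ± 0.5458 = (1.15, 2.25).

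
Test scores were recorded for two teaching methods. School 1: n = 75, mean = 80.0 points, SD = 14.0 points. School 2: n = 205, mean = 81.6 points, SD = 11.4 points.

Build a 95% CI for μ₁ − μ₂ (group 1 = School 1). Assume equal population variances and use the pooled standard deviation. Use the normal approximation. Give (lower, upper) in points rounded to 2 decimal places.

s_p = √[((n₁−1)s₁² + (n₂−1)s₂²)/(n₁+n₂−2)] = √[(74·14.0² + 204·11.4²)/278] = 12.1466.
SE = 12.1466·√(1/75 + 1/205) = 1.6392.
With z* = 1.960, margin = 1.960 × 1.6392 = 3.2128.
x̄₁ − x̄₂ = 80.0 − 81.6 = -1.6000; interval -1.6000 ± 3.2128 = (-4.81, 1.61).

(-4.81, 1.61)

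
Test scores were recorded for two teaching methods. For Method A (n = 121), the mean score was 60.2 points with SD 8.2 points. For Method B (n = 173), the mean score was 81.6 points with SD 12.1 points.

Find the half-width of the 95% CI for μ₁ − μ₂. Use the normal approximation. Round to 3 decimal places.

2.321

SE₁ = s₁/√n₁ = 8.2/√121 = 0.7455; SE₂ = 12.1/√173 = 0.9199.
Independent samples, unequal variances: SE_diff = √(SE₁² + SE₂²) = √(0.55577025 + 0.84621601) = 1.1841.
z* = 1.960, so margin of error = 1.960 × 1.1841 = 2.3208.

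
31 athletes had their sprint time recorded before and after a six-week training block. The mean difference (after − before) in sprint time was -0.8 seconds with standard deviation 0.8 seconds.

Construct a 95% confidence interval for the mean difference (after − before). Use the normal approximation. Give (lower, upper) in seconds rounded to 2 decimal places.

Paired design: SE = s_d/√n = 0.8/√31 = 0.1437.
z* = 1.960; margin of error = 1.960 × 0.1437 = 0.2817.
-0.8 ± 0.2817 → (-1.08, -0.52).

(-1.08, -0.52)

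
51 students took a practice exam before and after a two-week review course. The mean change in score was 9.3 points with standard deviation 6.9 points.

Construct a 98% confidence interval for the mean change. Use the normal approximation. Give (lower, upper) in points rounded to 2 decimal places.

(7.05, 11.55)

This is a matched-pairs design, so SE = s_d/√n = 6.9/√51 = 0.9662.
Margin = 2.326 × 0.9662 = 2.2474; the interval is 9.3 ± 2.2474 = (7.05, 11.55).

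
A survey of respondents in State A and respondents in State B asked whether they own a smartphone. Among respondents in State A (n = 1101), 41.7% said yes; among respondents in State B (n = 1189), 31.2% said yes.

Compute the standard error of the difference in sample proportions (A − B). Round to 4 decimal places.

The two standard errors are √(0.4170×0.5830/1101) = 0.01486 and √(0.3120×0.6880/1189) = 0.01344.
Because the samples are independent, SE_diff = √(0.01486² + 0.01344²) = 0.02004.

0.0200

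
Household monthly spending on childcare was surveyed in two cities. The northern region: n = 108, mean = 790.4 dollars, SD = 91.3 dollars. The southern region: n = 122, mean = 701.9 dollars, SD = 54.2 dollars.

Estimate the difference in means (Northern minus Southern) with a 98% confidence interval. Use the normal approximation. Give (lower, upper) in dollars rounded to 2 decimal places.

Per-group SEs: s₁/√n₁ = 91.3/√108 = 8.7853, s₂/√n₂ = 54.2/√122 = 4.9070.
Unpooled SE of the difference: √(77.18149609 + 24.078649) = 10.0628.
Margin of error = z* · SE = 2.326 × 10.0628 = 23.4061.
x̄₁ − x̄₂ = 790.4 − 701.9 = 88.5000.
CI: 88.5000 ± 23.4061 = (65.09, 111.91).

(65.09, 111.91)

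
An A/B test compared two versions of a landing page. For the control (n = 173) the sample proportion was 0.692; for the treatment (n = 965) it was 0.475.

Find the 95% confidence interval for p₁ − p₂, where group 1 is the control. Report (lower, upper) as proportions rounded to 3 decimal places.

SE₁ = √(p̂₁(1−p̂₁)/n₁) = √(0.6920·0.3080/173) = 0.03510; SE₂ = √(0.4750·0.5250/965) = 0.01608.
Independent samples: SE of the difference = √(SE₁² + SE₂²) = √(0.00123201 + 0.0002585664) = 0.03861.
z* for 95% confidence is 1.960, so the margin of error is 1.960 × 0.03861 = 0.07568.
Point estimate p̂₁ − p̂₂ = 0.6920 − 0.4750 = 0.2170.
0.2170 ± 0.07568 → (0.141, 0.293).

(0.141, 0.293)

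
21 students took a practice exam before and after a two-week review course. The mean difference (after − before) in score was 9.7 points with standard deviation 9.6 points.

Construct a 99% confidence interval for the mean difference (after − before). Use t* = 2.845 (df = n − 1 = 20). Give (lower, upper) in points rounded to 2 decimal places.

This is a matched-pairs design, so SE = s_d/√n = 9.6/√21 = 2.0949.
Margin = 2.845 × 2.0949 = 5.9600; the interval is 9.7 ± 5.9600 = (3.74, 15.66).

(3.74, 15.66)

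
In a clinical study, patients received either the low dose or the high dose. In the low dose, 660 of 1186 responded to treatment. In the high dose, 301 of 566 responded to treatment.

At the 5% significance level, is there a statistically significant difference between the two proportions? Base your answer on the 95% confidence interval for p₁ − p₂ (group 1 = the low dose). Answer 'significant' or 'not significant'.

not significant

p̂₁ = 660/1186 = 0.5565 and p̂₂ = 301/566 = 0.5318.
SE₁ = √(p̂₁(1−p̂₁)/n₁) = √(0.5565·0.4435/1186) = 0.01443; SE₂ = √(0.5318·0.4682/566) = 0.02097.
Independent samples: SE of the difference = √(SE₁² + SE₂²) = √(0.0002082249 + 0.0004397409) = 0.02546.
z* for 95% confidence is 1.960, so the margin of error is 1.960 × 0.02546 = 0.04990.
Point estimate p̂₁ − p̂₂ = 0.5565 − 0.5318 = 0.0247.
0.0247 ± 0.04990 → (-0.02520, 0.07460).
The interval (-0.02520, 0.07460) contains 0, so the difference is not significant.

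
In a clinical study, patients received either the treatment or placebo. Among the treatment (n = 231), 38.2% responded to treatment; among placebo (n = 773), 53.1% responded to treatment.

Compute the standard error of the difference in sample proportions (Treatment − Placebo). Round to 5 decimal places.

SE₁ = √(p̂₁(1−p̂₁)/n₁) = √(0.3820·0.6180/231) = 0.03197; SE₂ = √(0.5310·0.4690/773) = 0.01795.
Independent samples: SE of the difference = √(SE₁² + SE₂²) = √(0.0010220809 + 0.0003222025) = 0.03666.

0.03666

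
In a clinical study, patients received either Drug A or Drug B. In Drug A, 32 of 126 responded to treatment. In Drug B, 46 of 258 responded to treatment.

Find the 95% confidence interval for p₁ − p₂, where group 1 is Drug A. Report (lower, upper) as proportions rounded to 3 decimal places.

First, p̂₁ = 32/126 = 0.2540; p̂₂ = 46/258 = 0.1783.
The two standard errors are √(0.2540×0.7460/126) = 0.03878 and √(0.1783×0.8217/258) = 0.02383.
Because the samples are independent, SE_diff = √(0.03878² + 0.02383²) = 0.04552.
Using z* = 1.960 for 95%, ME = 1.960 × 0.04552 = 0.08922.
p̂₁ − p̂₂ = 0.0757; interval 0.0757 ± 0.08922 gives (-0.014, 0.165).

(-0.014, 0.165)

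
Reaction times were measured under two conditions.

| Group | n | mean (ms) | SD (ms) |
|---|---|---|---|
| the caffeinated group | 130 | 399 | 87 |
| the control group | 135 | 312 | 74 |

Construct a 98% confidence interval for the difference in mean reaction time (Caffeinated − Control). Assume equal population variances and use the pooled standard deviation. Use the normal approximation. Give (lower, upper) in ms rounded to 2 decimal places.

(63.95, 110.05)

Pooled variance s_p² = [129·87² + 134·74²] / (130+135−2) = 6502.6046, so s_p = 80.6387.
SE_diff = s_p·√(1/n₁ + 1/n₂) = 80.6387·√(1/130 + 1/135) = 9.9090.
z* = 2.326; margin = 2.326 × 9.9090 = 23.0483.
Difference = 399 − 312 = 87.0000.
87.0000 ± 23.0483 → (63.95, 110.05).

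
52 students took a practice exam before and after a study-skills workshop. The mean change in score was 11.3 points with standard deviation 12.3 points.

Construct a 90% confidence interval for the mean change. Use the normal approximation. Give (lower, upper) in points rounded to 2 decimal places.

This is a matched-pairs design, so SE = s_d/√n = 12.3/√52 = 1.7057.
Margin = 1.645 × 1.7057 = 2.8059; the interval is 11.3 ± 2.8059 = (8.49, 14.11).

(8.49, 14.11)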